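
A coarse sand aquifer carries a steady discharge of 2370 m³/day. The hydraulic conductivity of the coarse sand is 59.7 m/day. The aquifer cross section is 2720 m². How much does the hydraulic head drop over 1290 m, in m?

From Q = K·A·i, i = Q / (K·A) = 2370 / (59.70 × 2720) = 0.01460.
Head loss Δh = i · L = 0.01460 × 1290 = 18.83 m.

18.8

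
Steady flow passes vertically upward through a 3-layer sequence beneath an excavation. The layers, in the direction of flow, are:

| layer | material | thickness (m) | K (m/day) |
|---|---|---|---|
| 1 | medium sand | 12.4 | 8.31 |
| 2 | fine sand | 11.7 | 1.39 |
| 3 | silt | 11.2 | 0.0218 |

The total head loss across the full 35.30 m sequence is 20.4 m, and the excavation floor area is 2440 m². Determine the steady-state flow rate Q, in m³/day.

95.1

Flow is perpendicular to layering, so the layers act in series and the equivalent K is the thickness-weighted harmonic mean.
Total thickness L = 12.4 + 11.7 + 11.2 = 35.30 m.
Σ(b_i/K_i) = 12.4/8.31 + 11.7/1.39 + 11.2/0.0218 = 523.7 d.
K_eq = L / Σ(b_i/K_i) = 35.30 / 523.7 = 0.06741 m/day.
Q = K_eq · A · (Δh/L) = 0.06741 × 2440 × (20.4/35.30) = 95.05 m³/day.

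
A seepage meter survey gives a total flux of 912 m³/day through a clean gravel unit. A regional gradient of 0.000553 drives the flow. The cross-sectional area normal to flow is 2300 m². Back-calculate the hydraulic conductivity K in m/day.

717

Hydraulic gradient i = 0.000553.
From Q = K·A·i, K = Q / (A·i) = 912 / (2300 × 0.0005530) = 717.0 m/day.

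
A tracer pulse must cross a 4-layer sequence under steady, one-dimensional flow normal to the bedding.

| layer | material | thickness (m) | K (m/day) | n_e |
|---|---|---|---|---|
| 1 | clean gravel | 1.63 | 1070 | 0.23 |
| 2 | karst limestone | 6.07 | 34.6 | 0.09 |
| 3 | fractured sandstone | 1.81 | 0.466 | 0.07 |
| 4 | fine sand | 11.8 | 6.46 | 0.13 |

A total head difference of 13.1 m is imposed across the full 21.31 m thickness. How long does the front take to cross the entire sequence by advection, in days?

1.16

With flow normal to the layers, continuity requires the same specific discharge q through every layer.
Σ(b_i/K_i) = 1.63/1070 + 6.07/34.6 + 1.81/0.466 + 11.8/6.46 = 5.888 d.
q = Δh / Σ(b_i/K_i) = 13.1 / 5.888 = 2.225 m/day.
In each layer the seepage velocity is v_i = q/n_i, so the layer transit time is t_i = b_i·n_i / q:
  layer 1 (clean gravel): t_1 = 1.63 × 0.23 / 2.225 = 0.1685 d
  layer 2 (karst limestone): t_2 = 6.07 × 0.09 / 2.225 = 0.2455 d
  layer 3 (fractured sandstone): t_3 = 1.81 × 0.07 / 2.225 = 0.05694 d
  layer 4 (fine sand): t_4 = 11.8 × 0.13 / 2.225 = 0.6894 d
Total t = Σ t_i = 1.160 days.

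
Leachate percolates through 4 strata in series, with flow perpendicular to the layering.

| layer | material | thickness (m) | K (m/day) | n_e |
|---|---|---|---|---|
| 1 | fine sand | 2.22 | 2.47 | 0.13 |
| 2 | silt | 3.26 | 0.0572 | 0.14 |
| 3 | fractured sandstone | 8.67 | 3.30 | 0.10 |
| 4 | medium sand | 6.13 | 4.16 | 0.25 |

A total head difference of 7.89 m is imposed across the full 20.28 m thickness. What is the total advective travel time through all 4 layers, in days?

24.7

With flow normal to the layers, continuity requires the same specific discharge q through every layer.
Σ(b_i/K_i) = 2.22/2.47 + 3.26/0.0572 + 8.67/3.30 + 6.13/4.16 = 61.99 d.
q = Δh / Σ(b_i/K_i) = 7.89 / 61.99 = 0.1273 m/day.
In each layer the seepage velocity is v_i = q/n_i, so the layer transit time is t_i = b_i·n_i / q:
  layer 1 (fine sand): t_1 = 2.22 × 0.13 / 0.1273 = 2.268 d
  layer 2 (silt): t_2 = 3.26 × 0.14 / 0.1273 = 3.586 d
  layer 3 (fractured sandstone): t_3 = 8.67 × 0.10 / 0.1273 = 6.812 d
  layer 4 (medium sand): t_4 = 6.13 × 0.25 / 0.1273 = 12.04 d
Total t = Σ t_i = 24.71 days.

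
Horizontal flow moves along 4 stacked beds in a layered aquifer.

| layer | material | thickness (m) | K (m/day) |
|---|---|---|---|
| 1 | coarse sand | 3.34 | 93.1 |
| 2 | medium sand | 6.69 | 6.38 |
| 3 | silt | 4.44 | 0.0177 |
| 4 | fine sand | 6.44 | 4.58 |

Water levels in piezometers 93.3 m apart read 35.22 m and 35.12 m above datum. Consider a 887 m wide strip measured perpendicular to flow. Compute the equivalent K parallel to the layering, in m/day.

Flow is parallel to layering, so each bed carries its own Darcy discharge and the transmissivities add.
Σ(K_i·b_i) = 93.1×3.34 + 6.38×6.69 + 0.0177×4.44 + 4.58×6.44 = 383.2 m²/day.
Total thickness b = 20.91 m, so K_eq = Σ(K_i·b_i)/b = 18.33 m/day.

18.3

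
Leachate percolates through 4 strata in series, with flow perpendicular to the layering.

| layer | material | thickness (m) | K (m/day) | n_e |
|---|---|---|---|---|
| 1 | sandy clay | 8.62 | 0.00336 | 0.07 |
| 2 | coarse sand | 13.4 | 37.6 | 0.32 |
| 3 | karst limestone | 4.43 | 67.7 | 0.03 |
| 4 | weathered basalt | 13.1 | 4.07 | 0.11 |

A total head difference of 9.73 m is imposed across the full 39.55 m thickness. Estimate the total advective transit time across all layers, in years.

4.67

With flow normal to the layers, continuity requires the same specific discharge q through every layer.
Σ(b_i/K_i) = 8.62/0.00336 + 13.4/37.6 + 4.43/67.7 + 13.1/4.07 = 2569 d.
q = Δh / Σ(b_i/K_i) = 9.73 / 2569 = 0.003787 m/day.
In each layer the seepage velocity is v_i = q/n_i, so the layer transit time is t_i = b_i·n_i / q:
  layer 1 (sandy clay): t_1 = 8.62 × 0.07 / 0.003787 = 159.3 d
  layer 2 (coarse sand): t_2 = 13.4 × 0.32 / 0.003787 = 1132 d
  layer 3 (karst limestone): t_3 = 4.43 × 0.03 / 0.003787 = 35.09 d
  layer 4 (weathered basalt): t_4 = 13.1 × 0.11 / 0.003787 = 380.5 d
Total t = Σ t_i = 1707 days = 4.674 years.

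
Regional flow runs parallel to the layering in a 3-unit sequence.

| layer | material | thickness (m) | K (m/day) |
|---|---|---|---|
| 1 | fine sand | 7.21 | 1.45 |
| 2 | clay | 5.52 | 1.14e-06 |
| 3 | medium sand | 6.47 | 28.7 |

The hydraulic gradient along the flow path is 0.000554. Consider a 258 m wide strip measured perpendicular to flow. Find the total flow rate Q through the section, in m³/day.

Flow is parallel to layering, so each bed carries its own Darcy discharge and the transmissivities add.
Σ(K_i·b_i) = 1.45×7.21 + 1.14e-06×5.52 + 28.7×6.47 = 196.1 m²/day.
Hydraulic gradient i = 0.000554.
Q = Σ(K_i·b_i) · W · i = 196.1 × 258 × 0.0005540 = 28.04 m³/day.

28.0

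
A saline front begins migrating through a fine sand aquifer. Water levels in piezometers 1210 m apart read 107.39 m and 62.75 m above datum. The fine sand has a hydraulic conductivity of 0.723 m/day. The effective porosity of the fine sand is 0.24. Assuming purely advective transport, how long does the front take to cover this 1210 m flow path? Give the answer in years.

29.8

Hydraulic gradient i = (107.39 − 62.75) / 1210 = 44.64 / 1210 = 0.03689.
Darcy flux q = K · i = 0.7230 × 0.03689 = 0.02667 m/day.
Seepage velocity v = q / n_e = 0.02667 / 0.24 = 0.1111 m/day.
Travel time t = L / v = 1210 / 0.1111 = 10887 days = 29.81 years.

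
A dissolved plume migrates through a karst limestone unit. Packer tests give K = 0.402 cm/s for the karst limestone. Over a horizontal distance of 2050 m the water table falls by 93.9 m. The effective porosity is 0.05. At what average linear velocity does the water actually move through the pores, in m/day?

Convert K: 0.402 cm/s × 864 = 347.3 m/day.
Hydraulic gradient i = Δh / L = 93.9 / 2050 = 0.04580.
Darcy flux q = K · i = 347.3 × 0.04580 = 15.91 m/day.
Seepage velocity v = q / n_e = 15.91 / 0.05 = 318.2 m/day.

318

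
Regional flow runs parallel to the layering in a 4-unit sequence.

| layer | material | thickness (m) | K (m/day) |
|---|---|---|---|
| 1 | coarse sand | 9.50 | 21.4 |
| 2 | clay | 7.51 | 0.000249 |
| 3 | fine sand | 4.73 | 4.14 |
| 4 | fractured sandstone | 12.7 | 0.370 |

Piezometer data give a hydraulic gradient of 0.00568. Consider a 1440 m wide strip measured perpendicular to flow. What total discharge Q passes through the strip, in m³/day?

1860

Flow is parallel to layering, so each bed carries its own Darcy discharge and the transmissivities add.
Σ(K_i·b_i) = 21.4×9.50 + 0.000249×7.51 + 4.14×4.73 + 0.370×12.7 = 227.6 m²/day.
Hydraulic gradient i = 0.00568.
Q = Σ(K_i·b_i) · W · i = 227.6 × 1440 × 0.005680 = 1861 m³/day.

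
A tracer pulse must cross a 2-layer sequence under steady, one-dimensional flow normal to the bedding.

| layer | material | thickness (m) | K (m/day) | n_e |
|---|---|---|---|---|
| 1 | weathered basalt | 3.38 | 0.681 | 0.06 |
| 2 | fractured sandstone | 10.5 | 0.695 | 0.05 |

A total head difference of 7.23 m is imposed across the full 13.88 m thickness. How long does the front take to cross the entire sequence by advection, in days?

2.02

With flow normal to the layers, continuity requires the same specific discharge q through every layer.
Σ(b_i/K_i) = 3.38/0.681 + 10.5/0.695 = 20.07 d.
q = Δh / Σ(b_i/K_i) = 7.23 / 20.07 = 0.3602 m/day.
In each layer the seepage velocity is v_i = q/n_i, so the layer transit time is t_i = b_i·n_i / q:
  layer 1 (weathered basalt): t_1 = 3.38 × 0.06 / 0.3602 = 0.5630 d
  layer 2 (fractured sandstone): t_2 = 10.5 × 0.05 / 0.3602 = 1.457 d
Total t = Σ t_i = 2.020 days.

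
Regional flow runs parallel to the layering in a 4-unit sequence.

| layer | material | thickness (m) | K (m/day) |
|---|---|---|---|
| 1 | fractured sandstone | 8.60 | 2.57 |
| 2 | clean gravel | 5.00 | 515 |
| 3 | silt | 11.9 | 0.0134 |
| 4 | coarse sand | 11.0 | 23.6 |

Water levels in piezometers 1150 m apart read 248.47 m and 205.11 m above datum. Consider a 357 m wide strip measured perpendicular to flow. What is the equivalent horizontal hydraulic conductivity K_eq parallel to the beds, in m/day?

78.3

Flow is parallel to layering, so each bed carries its own Darcy discharge and the transmissivities add.
Σ(K_i·b_i) = 2.57×8.60 + 515×5.00 + 0.0134×11.9 + 23.6×11.0 = 2857 m²/day.
Total thickness b = 36.50 m, so K_eq = Σ(K_i·b_i)/b = 78.27 m/day.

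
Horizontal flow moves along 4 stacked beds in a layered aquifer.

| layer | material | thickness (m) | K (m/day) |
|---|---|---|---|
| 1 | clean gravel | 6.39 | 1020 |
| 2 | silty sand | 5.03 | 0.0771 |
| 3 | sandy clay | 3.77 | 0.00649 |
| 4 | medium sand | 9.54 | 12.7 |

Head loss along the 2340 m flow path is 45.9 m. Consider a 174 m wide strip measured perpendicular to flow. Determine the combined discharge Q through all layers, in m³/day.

Flow is parallel to layering, so each bed carries its own Darcy discharge and the transmissivities add.
Σ(K_i·b_i) = 1020×6.39 + 0.0771×5.03 + 0.00649×3.77 + 12.7×9.54 = 6639 m²/day.
Hydraulic gradient i = Δh / L = 45.9 / 2340 = 0.01962.
Q = Σ(K_i·b_i) · W · i = 6639 × 174 × 0.01962 = 22661 m³/day.

22700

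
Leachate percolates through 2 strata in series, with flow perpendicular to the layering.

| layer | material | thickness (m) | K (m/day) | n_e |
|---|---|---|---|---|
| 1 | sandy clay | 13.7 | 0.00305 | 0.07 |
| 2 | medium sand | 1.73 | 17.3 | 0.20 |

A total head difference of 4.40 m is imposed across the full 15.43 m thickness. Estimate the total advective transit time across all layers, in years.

With flow normal to the layers, continuity requires the same specific discharge q through every layer.
Σ(b_i/K_i) = 13.7/0.00305 + 1.73/17.3 = 4492 d.
q = Δh / Σ(b_i/K_i) = 4.40 / 4492 = 0.0009795 m/day.
In each layer the seepage velocity is v_i = q/n_i, so the layer transit time is t_i = b_i·n_i / q:
  layer 1 (sandy clay): t_1 = 13.7 × 0.07 / 0.0009795 = 979.0 d
  layer 2 (medium sand): t_2 = 1.73 × 0.20 / 0.0009795 = 353.2 d
Total t = Σ t_i = 1332 days = 3.648 years.

3.65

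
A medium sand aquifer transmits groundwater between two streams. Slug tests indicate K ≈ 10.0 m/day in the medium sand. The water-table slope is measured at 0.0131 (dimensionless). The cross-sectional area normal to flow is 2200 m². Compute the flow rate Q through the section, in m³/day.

288

Hydraulic gradient i = 0.0131.
Darcy's law: Q = K · A · i = 10.00 × 2200 × 0.01310 = 288.2 m³/day.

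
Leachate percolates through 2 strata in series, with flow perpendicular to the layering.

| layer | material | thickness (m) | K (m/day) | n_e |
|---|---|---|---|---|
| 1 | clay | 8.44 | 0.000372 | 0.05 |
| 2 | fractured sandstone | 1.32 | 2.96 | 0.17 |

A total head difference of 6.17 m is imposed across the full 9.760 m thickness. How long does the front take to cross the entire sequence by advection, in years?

6.51

With flow normal to the layers, continuity requires the same specific discharge q through every layer.
Σ(b_i/K_i) = 8.44/0.000372 + 1.32/2.96 = 22689 d.
q = Δh / Σ(b_i/K_i) = 6.17 / 22689 = 0.0002719 m/day.
In each layer the seepage velocity is v_i = q/n_i, so the layer transit time is t_i = b_i·n_i / q:
  layer 1 (clay): t_1 = 8.44 × 0.05 / 0.0002719 = 1552 d
  layer 2 (fractured sandstone): t_2 = 1.32 × 0.17 / 0.0002719 = 825.2 d
Total t = Σ t_i = 2377 days = 6.508 years.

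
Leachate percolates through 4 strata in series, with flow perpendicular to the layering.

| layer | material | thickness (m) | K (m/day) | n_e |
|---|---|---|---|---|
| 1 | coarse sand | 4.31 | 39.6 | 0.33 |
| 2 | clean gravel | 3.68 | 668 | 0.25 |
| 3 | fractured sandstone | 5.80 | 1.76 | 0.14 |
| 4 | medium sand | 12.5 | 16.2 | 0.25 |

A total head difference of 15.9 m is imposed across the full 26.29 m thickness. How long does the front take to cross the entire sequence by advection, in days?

1.65

With flow normal to the layers, continuity requires the same specific discharge q through every layer.
Σ(b_i/K_i) = 4.31/39.6 + 3.68/668 + 5.80/1.76 + 12.5/16.2 = 4.181 d.
q = Δh / Σ(b_i/K_i) = 15.9 / 4.181 = 3.803 m/day.
In each layer the seepage velocity is v_i = q/n_i, so the layer transit time is t_i = b_i·n_i / q:
  layer 1 (coarse sand): t_1 = 4.31 × 0.33 / 3.803 = 0.3740 d
  layer 2 (clean gravel): t_2 = 3.68 × 0.25 / 3.803 = 0.2419 d
  layer 3 (fractured sandstone): t_3 = 5.80 × 0.14 / 3.803 = 0.2135 d
  layer 4 (medium sand): t_4 = 12.5 × 0.25 / 3.803 = 0.8218 d
Total t = Σ t_i = 1.651 days.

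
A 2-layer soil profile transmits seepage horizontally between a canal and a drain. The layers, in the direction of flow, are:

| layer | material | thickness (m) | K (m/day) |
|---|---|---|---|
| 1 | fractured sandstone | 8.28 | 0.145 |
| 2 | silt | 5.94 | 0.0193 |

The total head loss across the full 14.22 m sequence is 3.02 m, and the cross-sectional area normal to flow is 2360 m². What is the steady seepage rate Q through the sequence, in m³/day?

Flow is perpendicular to layering, so the layers act in series and the equivalent K is the thickness-weighted harmonic mean.
Total thickness L = 8.28 + 5.94 = 14.22 m.
Σ(b_i/K_i) = 8.28/0.145 + 5.94/0.0193 = 364.9 d.
K_eq = L / Σ(b_i/K_i) = 14.22 / 364.9 = 0.03897 m/day.
Q = K_eq · A · (Δh/L) = 0.03897 × 2360 × (3.02/14.22) = 19.53 m³/day.

19.5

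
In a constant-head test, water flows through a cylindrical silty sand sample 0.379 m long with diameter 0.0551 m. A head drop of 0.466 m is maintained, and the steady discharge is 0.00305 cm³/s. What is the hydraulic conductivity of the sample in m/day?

Cross-sectional area A = π·(d/2)² = π × (0.0551/2)² = 0.002384 m².
Convert discharge: 0.00305 cm³/s = 3.050e-09 m³/s.
Darcy's law rearranged: K = Q·L / (A·Δh) = 3.050e-09 × 0.379 / (0.002384 × 0.466) = 1.040e-06 m/s = 0.08988 m/day.

0.0899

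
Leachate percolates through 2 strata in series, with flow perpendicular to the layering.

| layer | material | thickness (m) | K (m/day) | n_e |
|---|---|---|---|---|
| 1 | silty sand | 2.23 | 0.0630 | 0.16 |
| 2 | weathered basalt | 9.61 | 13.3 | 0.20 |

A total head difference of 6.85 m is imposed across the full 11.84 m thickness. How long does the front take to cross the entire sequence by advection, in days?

12.0

With flow normal to the layers, continuity requires the same specific discharge q through every layer.
Σ(b_i/K_i) = 2.23/0.0630 + 9.61/13.3 = 36.12 d.
q = Δh / Σ(b_i/K_i) = 6.85 / 36.12 = 0.1896 m/day.
In each layer the seepage velocity is v_i = q/n_i, so the layer transit time is t_i = b_i·n_i / q:
  layer 1 (silty sand): t_1 = 2.23 × 0.16 / 0.1896 = 1.881 d
  layer 2 (weathered basalt): t_2 = 9.61 × 0.20 / 0.1896 = 10.13 d
Total t = Σ t_i = 12.02 days.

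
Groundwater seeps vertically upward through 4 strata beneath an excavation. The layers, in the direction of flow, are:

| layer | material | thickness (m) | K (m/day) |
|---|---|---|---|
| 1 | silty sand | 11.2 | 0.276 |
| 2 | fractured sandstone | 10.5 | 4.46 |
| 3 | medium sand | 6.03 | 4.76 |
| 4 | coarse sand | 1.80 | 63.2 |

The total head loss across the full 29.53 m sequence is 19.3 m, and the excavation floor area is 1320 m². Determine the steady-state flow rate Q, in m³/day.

Flow is perpendicular to layering, so the layers act in series and the equivalent K is the thickness-weighted harmonic mean.
Total thickness L = 11.2 + 10.5 + 6.03 + 1.80 = 29.53 m.
Σ(b_i/K_i) = 11.2/0.276 + 10.5/4.46 + 6.03/4.76 + 1.80/63.2 = 44.23 d.
K_eq = L / Σ(b_i/K_i) = 29.53 / 44.23 = 0.6677 m/day.
Q = K_eq · A · (Δh/L) = 0.6677 × 1320 × (19.3/29.53) = 576.0 m³/day.

576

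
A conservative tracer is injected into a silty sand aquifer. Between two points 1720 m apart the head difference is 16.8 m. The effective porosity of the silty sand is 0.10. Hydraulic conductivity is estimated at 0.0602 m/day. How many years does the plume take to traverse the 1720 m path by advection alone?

801

Hydraulic gradient i = Δh / L = 16.8 / 1720 = 0.009767.
Darcy flux q = K · i = 0.06020 × 0.009767 = 0.0005880 m/day.
Seepage velocity v = q / n_e = 0.0005880 / 0.10 = 0.005880 m/day.
Travel time t = L / v = 1720 / 0.005880 = 2.925e+05 days = 800.9 years.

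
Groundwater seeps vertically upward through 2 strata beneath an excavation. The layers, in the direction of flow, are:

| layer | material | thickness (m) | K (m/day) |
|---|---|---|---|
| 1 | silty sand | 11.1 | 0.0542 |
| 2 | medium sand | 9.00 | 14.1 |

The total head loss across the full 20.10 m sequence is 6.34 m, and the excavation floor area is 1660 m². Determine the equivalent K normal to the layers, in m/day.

0.0978

Flow is perpendicular to layering, so the layers act in series and the equivalent K is the thickness-weighted harmonic mean.
Total thickness L = 11.1 + 9.00 = 20.10 m.
Σ(b_i/K_i) = 11.1/0.0542 + 9.00/14.1 = 205.4 d.
K_eq = L / Σ(b_i/K_i) = 20.10 / 205.4 = 0.09784 m/day.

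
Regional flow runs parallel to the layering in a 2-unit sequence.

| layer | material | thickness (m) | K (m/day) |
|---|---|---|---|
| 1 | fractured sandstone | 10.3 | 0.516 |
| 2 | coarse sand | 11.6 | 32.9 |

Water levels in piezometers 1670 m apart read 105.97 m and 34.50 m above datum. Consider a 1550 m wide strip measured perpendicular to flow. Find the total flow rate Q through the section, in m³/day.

25700

Flow is parallel to layering, so each bed carries its own Darcy discharge and the transmissivities add.
Σ(K_i·b_i) = 0.516×10.3 + 32.9×11.6 = 387.0 m²/day.
Hydraulic gradient i = (105.97 − 34.50) / 1670 = 71.47 / 1670 = 0.04280.
Q = Σ(K_i·b_i) · W · i = 387.0 × 1550 × 0.04280 = 25668 m³/day.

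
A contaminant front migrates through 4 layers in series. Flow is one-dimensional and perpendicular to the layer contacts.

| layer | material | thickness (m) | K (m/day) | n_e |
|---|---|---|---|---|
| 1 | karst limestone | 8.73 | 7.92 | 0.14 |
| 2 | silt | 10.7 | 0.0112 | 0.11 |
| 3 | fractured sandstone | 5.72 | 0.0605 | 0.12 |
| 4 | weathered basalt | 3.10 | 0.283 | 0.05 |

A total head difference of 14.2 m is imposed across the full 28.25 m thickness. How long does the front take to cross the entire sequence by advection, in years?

0.664

With flow normal to the layers, continuity requires the same specific discharge q through every layer.
Σ(b_i/K_i) = 8.73/7.92 + 10.7/0.0112 + 5.72/0.0605 + 3.10/0.283 = 1062 d.
q = Δh / Σ(b_i/K_i) = 14.2 / 1062 = 0.01337 m/day.
In each layer the seepage velocity is v_i = q/n_i, so the layer transit time is t_i = b_i·n_i / q:
  layer 1 (karst limestone): t_1 = 8.73 × 0.14 / 0.01337 = 91.40 d
  layer 2 (silt): t_2 = 10.7 × 0.11 / 0.01337 = 88.02 d
  layer 3 (fractured sandstone): t_3 = 5.72 × 0.12 / 0.01337 = 51.33 d
  layer 4 (weathered basalt): t_4 = 3.10 × 0.05 / 0.01337 = 11.59 d
Total t = Σ t_i = 242.4 days = 0.6635 years.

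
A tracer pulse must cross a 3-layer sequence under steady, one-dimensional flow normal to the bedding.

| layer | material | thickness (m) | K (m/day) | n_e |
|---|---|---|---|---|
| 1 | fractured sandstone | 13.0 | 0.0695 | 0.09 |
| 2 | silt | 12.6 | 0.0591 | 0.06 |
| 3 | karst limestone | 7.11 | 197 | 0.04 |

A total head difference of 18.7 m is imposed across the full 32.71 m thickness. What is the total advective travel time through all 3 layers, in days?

47.3

With flow normal to the layers, continuity requires the same specific discharge q through every layer.
Σ(b_i/K_i) = 13.0/0.0695 + 12.6/0.0591 + 7.11/197 = 400.3 d.
q = Δh / Σ(b_i/K_i) = 18.7 / 400.3 = 0.04672 m/day.
In each layer the seepage velocity is v_i = q/n_i, so the layer transit time is t_i = b_i·n_i / q:
  layer 1 (fractured sandstone): t_1 = 13.0 × 0.09 / 0.04672 = 25.04 d
  layer 2 (silt): t_2 = 12.6 × 0.06 / 0.04672 = 16.18 d
  layer 3 (karst limestone): t_3 = 7.11 × 0.04 / 0.04672 = 6.088 d
Total t = Σ t_i = 47.31 days.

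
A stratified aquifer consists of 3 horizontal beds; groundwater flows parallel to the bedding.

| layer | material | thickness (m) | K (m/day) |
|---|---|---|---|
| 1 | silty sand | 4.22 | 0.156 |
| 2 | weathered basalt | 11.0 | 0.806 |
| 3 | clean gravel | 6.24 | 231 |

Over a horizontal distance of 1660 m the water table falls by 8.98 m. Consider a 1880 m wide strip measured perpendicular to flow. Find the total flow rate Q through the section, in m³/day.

14800

Flow is parallel to layering, so each bed carries its own Darcy discharge and the transmissivities add.
Σ(K_i·b_i) = 0.156×4.22 + 0.806×11.0 + 231×6.24 = 1451 m²/day.
Hydraulic gradient i = Δh / L = 8.98 / 1660 = 0.005410.
Q = Σ(K_i·b_i) · W · i = 1451 × 1880 × 0.005410 = 14756 m³/day.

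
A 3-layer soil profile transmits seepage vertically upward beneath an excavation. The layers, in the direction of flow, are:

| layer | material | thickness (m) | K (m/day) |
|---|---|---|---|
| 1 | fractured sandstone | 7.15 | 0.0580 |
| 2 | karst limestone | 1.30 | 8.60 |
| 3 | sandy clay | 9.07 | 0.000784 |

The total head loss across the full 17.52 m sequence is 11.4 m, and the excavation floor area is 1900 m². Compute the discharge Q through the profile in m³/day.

1.85

Flow is perpendicular to layering, so the layers act in series and the equivalent K is the thickness-weighted harmonic mean.
Total thickness L = 7.15 + 1.30 + 9.07 = 17.52 m.
Σ(b_i/K_i) = 7.15/0.0580 + 1.30/8.60 + 9.07/0.000784 = 11692 d.
K_eq = L / Σ(b_i/K_i) = 17.52 / 11692 = 0.001498 m/day.
Q = K_eq · A · (Δh/L) = 0.001498 × 1900 × (11.4/17.52) = 1.853 m³/day.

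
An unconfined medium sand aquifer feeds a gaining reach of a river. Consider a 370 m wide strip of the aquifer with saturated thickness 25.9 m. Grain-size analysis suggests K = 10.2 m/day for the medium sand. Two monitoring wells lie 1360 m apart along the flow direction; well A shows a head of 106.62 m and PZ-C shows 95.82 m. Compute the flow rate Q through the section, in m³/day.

776

Cross-sectional area A = 370 × 25.9 = 9583 m².
Hydraulic gradient i = (106.62 − 95.82) / 1360 = 10.8 / 1360 = 0.007941.
Darcy's law: Q = K · A · i = 10.20 × 9583 × 0.007941 = 776.2 m³/day.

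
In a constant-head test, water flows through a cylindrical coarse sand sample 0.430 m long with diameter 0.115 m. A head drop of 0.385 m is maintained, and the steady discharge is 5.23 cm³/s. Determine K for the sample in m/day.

Cross-sectional area A = π·(d/2)² = π × (0.115/2)² = 0.01039 m².
Convert discharge: 5.23 cm³/s = 5.230e-06 m³/s.
Darcy's law rearranged: K = Q·L / (A·Δh) = 5.230e-06 × 0.430 / (0.01039 × 0.385) = 0.0005624 m/s = 48.59 m/day.

48.6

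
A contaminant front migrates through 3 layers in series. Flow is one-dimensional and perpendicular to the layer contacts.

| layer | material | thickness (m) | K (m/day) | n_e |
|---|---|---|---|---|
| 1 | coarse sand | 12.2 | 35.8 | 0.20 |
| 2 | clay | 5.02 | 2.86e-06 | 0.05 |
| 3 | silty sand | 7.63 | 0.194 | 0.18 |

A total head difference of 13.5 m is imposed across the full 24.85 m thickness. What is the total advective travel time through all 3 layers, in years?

1450

With flow normal to the layers, continuity requires the same specific discharge q through every layer.
Σ(b_i/K_i) = 12.2/35.8 + 5.02/2.86e-06 + 7.63/0.194 = 1.755e+06 d.
q = Δh / Σ(b_i/K_i) = 13.5 / 1.755e+06 = 7.691e-06 m/day.
In each layer the seepage velocity is v_i = q/n_i, so the layer transit time is t_i = b_i·n_i / q:
  layer 1 (coarse sand): t_1 = 12.2 × 0.20 / 7.691e-06 = 3.173e+05 d
  layer 2 (clay): t_2 = 5.02 × 0.05 / 7.691e-06 = 32635 d
  layer 3 (silty sand): t_3 = 7.63 × 0.18 / 7.691e-06 = 1.786e+05 d
Total t = Σ t_i = 5.285e+05 days = 1447 years.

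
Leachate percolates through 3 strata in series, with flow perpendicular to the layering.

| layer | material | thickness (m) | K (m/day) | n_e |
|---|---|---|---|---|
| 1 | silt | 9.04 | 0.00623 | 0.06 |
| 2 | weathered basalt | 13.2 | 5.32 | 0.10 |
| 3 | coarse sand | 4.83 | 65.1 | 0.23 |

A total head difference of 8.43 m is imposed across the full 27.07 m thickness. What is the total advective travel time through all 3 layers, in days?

With flow normal to the layers, continuity requires the same specific discharge q through every layer.
Σ(b_i/K_i) = 9.04/0.00623 + 13.2/5.32 + 4.83/65.1 = 1454 d.
q = Δh / Σ(b_i/K_i) = 8.43 / 1454 = 0.005799 m/day.
In each layer the seepage velocity is v_i = q/n_i, so the layer transit time is t_i = b_i·n_i / q:
  layer 1 (silt): t_1 = 9.04 × 0.06 / 0.005799 = 93.53 d
  layer 2 (weathered basalt): t_2 = 13.2 × 0.10 / 0.005799 = 227.6 d
  layer 3 (coarse sand): t_3 = 4.83 × 0.23 / 0.005799 = 191.6 d
Total t = Σ t_i = 512.7 days.

513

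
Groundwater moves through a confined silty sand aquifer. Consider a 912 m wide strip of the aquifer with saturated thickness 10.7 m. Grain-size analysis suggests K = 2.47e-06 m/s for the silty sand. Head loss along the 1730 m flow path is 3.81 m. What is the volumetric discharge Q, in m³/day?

Convert K: 2.47e-06 m/s × 86400 = 0.2134 m/day.
Cross-sectional area A = 912 × 10.7 = 9758 m².
Hydraulic gradient i = Δh / L = 3.81 / 1730 = 0.002202.
Darcy's law: Q = K · A · i = 0.2134 × 9758 × 0.002202 = 4.586 m³/day.

4.59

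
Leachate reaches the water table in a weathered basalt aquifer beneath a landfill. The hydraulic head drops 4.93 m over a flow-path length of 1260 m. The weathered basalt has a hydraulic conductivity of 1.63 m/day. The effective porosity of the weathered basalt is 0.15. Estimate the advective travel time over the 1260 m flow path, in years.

Hydraulic gradient i = Δh / L = 4.93 / 1260 = 0.003913.
Darcy flux q = K · i = 1.630 × 0.003913 = 0.006378 m/day.
Seepage velocity v = q / n_e = 0.006378 / 0.15 = 0.04252 m/day.
Travel time t = L / v = 1260 / 0.04252 = 29635 days = 81.13 years.

81.1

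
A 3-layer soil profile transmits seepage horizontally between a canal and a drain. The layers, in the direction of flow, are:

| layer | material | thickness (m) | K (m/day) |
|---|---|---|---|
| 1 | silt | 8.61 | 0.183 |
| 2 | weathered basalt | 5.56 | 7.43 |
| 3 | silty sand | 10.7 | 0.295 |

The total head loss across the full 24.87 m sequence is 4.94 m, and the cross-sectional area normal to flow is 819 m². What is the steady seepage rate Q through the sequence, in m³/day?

Flow is perpendicular to layering, so the layers act in series and the equivalent K is the thickness-weighted harmonic mean.
Total thickness L = 8.61 + 5.56 + 10.7 = 24.87 m.
Σ(b_i/K_i) = 8.61/0.183 + 5.56/7.43 + 10.7/0.295 = 84.07 d.
K_eq = L / Σ(b_i/K_i) = 24.87 / 84.07 = 0.2958 m/day.
Q = K_eq · A · (Δh/L) = 0.2958 × 819 × (4.94/24.87) = 48.13 m³/day.

48.1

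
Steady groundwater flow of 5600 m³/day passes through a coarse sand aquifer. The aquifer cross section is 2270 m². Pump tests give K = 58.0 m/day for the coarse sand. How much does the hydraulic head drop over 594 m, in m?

25.3

From Q = K·A·i, i = Q / (K·A) = 5600 / (58.00 × 2270) = 0.04253.
Head loss Δh = i · L = 0.04253 × 594 = 25.27 m.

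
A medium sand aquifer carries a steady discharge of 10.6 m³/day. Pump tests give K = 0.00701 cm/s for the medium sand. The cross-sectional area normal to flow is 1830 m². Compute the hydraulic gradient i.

Convert K: 0.00701 cm/s × 864 = 6.057 m/day.
From Q = K·A·i, i = Q / (K·A) = 10.6 / (6.057 × 1830) = 0.0009564.

0.000956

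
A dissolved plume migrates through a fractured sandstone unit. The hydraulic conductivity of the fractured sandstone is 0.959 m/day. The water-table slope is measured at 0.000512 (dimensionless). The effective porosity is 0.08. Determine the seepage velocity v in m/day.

0.00614

Hydraulic gradient i = 0.000512.
Darcy flux q = K · i = 0.9590 × 0.0005120 = 0.0004910 m/day.
Seepage velocity v = q / n_e = 0.0004910 / 0.08 = 0.006138 m/day.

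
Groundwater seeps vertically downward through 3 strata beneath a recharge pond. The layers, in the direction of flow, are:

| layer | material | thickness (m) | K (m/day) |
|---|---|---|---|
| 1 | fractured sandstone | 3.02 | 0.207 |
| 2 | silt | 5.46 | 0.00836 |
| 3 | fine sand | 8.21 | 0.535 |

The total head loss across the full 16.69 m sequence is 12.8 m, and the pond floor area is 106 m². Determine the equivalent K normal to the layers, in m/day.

0.0244

Flow is perpendicular to layering, so the layers act in series and the equivalent K is the thickness-weighted harmonic mean.
Total thickness L = 3.02 + 5.46 + 8.21 = 16.69 m.
Σ(b_i/K_i) = 3.02/0.207 + 5.46/0.00836 + 8.21/0.535 = 683.0 d.
K_eq = L / Σ(b_i/K_i) = 16.69 / 683.0 = 0.02443 m/day.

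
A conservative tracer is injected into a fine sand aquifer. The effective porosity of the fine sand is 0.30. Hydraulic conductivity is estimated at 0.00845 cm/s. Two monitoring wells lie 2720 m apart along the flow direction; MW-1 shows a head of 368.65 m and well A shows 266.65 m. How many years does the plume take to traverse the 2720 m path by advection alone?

Convert K: 0.00845 cm/s × 864 = 7.301 m/day.
Hydraulic gradient i = (368.65 − 266.65) / 2720 = 102 / 2720 = 0.03750.
Darcy flux q = K · i = 7.301 × 0.03750 = 0.2738 m/day.
Seepage velocity v = q / n_e = 0.2738 / 0.30 = 0.9126 m/day.
Travel time t = L / v = 2720 / 0.9126 = 2980 days = 8.160 years.

8.16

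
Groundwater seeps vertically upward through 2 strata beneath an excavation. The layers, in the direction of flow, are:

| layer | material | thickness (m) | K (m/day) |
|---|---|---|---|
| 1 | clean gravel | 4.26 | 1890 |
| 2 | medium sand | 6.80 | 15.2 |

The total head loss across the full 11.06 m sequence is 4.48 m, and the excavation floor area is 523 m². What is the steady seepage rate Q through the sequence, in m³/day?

5210

Flow is perpendicular to layering, so the layers act in series and the equivalent K is the thickness-weighted harmonic mean.
Total thickness L = 4.26 + 6.80 = 11.06 m.
Σ(b_i/K_i) = 4.26/1890 + 6.80/15.2 = 0.4496 d.
K_eq = L / Σ(b_i/K_i) = 11.06 / 0.4496 = 24.60 m/day.
Q = K_eq · A · (Δh/L) = 24.60 × 523 × (4.48/11.06) = 5211 m³/day.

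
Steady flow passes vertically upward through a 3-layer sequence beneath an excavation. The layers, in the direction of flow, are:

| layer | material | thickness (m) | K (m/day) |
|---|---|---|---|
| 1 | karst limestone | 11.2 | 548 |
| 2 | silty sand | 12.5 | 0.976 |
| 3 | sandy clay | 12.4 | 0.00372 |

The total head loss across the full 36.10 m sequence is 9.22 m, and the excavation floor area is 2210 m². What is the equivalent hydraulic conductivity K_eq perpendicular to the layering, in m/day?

0.0108

Flow is perpendicular to layering, so the layers act in series and the equivalent K is the thickness-weighted harmonic mean.
Total thickness L = 11.2 + 12.5 + 12.4 = 36.10 m.
Σ(b_i/K_i) = 11.2/548 + 12.5/0.976 + 12.4/0.00372 = 3346 d.
K_eq = L / Σ(b_i/K_i) = 36.10 / 3346 = 0.01079 m/day.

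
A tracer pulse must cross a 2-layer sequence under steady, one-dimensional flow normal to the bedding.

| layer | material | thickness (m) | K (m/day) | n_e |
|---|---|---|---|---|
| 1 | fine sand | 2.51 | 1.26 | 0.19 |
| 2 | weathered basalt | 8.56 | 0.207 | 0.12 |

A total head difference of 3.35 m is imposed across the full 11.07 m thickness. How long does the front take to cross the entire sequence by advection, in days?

19.5

With flow normal to the layers, continuity requires the same specific discharge q through every layer.
Σ(b_i/K_i) = 2.51/1.26 + 8.56/0.207 = 43.34 d.
q = Δh / Σ(b_i/K_i) = 3.35 / 43.34 = 0.07729 m/day.
In each layer the seepage velocity is v_i = q/n_i, so the layer transit time is t_i = b_i·n_i / q:
  layer 1 (fine sand): t_1 = 2.51 × 0.19 / 0.07729 = 6.170 d
  layer 2 (weathered basalt): t_2 = 8.56 × 0.12 / 0.07729 = 13.29 d
Total t = Σ t_i = 19.46 days.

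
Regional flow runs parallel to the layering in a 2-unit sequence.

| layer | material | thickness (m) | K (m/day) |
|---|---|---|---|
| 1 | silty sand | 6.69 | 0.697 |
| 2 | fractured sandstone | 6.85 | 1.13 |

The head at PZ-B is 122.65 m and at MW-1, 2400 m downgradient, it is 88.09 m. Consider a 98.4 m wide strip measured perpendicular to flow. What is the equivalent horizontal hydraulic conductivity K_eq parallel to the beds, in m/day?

0.916

Flow is parallel to layering, so each bed carries its own Darcy discharge and the transmissivities add.
Σ(K_i·b_i) = 0.697×6.69 + 1.13×6.85 = 12.40 m²/day.
Total thickness b = 13.54 m, so K_eq = Σ(K_i·b_i)/b = 0.9161 m/day.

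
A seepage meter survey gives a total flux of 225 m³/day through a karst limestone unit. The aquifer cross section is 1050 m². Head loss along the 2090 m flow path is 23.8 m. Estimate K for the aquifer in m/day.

Hydraulic gradient i = Δh / L = 23.8 / 2090 = 0.01139.
From Q = K·A·i, K = Q / (A·i) = 225 / (1050 × 0.01139) = 18.82 m/day.

18.8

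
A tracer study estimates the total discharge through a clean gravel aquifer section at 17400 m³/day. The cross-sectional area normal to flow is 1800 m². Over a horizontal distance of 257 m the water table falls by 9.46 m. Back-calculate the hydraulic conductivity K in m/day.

Hydraulic gradient i = Δh / L = 9.46 / 257 = 0.03681.
From Q = K·A·i, K = Q / (A·i) = 17400 / (1800 × 0.03681) = 262.6 m/day.

263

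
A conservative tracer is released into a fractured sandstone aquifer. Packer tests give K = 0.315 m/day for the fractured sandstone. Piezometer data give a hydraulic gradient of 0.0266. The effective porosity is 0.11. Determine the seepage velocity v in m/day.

0.0762

Hydraulic gradient i = 0.0266.
Darcy flux q = K · i = 0.3150 × 0.02660 = 0.008379 m/day.
Seepage velocity v = q / n_e = 0.008379 / 0.11 = 0.07617 m/day.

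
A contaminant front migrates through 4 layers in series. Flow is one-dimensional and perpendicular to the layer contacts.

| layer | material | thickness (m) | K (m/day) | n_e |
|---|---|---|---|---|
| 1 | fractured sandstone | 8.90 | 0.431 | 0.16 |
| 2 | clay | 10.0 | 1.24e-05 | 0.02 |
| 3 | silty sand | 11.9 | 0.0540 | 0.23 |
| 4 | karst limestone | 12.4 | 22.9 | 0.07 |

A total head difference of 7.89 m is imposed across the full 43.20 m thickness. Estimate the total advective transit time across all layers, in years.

1460

With flow normal to the layers, continuity requires the same specific discharge q through every layer.
Σ(b_i/K_i) = 8.90/0.431 + 10.0/1.24e-05 + 11.9/0.0540 + 12.4/22.9 = 8.067e+05 d.
q = Δh / Σ(b_i/K_i) = 7.89 / 8.067e+05 = 9.781e-06 m/day.
In each layer the seepage velocity is v_i = q/n_i, so the layer transit time is t_i = b_i·n_i / q:
  layer 1 (fractured sandstone): t_1 = 8.90 × 0.16 / 9.781e-06 = 1.456e+05 d
  layer 2 (clay): t_2 = 10.0 × 0.02 / 9.781e-06 = 20448 d
  layer 3 (silty sand): t_3 = 11.9 × 0.23 / 9.781e-06 = 2.798e+05 d
  layer 4 (karst limestone): t_4 = 12.4 × 0.07 / 9.781e-06 = 88746 d
Total t = Σ t_i = 5.346e+05 days = 1464 years.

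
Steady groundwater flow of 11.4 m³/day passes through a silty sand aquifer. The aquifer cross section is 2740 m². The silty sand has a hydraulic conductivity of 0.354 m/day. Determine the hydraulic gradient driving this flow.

0.0118

From Q = K·A·i, i = Q / (K·A) = 11.4 / (0.3540 × 2740) = 0.01175.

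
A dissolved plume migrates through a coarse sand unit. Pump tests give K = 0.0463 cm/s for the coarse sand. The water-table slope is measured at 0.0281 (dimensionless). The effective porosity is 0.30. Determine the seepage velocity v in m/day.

Convert K: 0.0463 cm/s × 864 = 40.00 m/day.
Hydraulic gradient i = 0.0281.
Darcy flux q = K · i = 40.00 × 0.02810 = 1.124 m/day.
Seepage velocity v = q / n_e = 1.124 / 0.30 = 3.747 m/day.

3.75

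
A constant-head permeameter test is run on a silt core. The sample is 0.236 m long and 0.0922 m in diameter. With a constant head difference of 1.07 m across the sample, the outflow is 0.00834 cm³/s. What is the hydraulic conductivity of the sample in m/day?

Cross-sectional area A = π·(d/2)² = π × (0.0922/2)² = 0.006677 m².
Convert discharge: 0.00834 cm³/s = 8.340e-09 m³/s.
Darcy's law rearranged: K = Q·L / (A·Δh) = 8.340e-09 × 0.236 / (0.006677 × 1.07) = 2.755e-07 m/s = 0.02380 m/day.

0.0238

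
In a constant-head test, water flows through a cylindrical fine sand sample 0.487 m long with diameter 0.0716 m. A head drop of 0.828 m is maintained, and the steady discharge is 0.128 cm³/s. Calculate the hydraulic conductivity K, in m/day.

Cross-sectional area A = π·(d/2)² = π × (0.0716/2)² = 0.004026 m².
Convert discharge: 0.128 cm³/s = 1.280e-07 m³/s.
Darcy's law rearranged: K = Q·L / (A·Δh) = 1.280e-07 × 0.487 / (0.004026 × 0.828) = 1.870e-05 m/s = 1.615 m/day.

1.62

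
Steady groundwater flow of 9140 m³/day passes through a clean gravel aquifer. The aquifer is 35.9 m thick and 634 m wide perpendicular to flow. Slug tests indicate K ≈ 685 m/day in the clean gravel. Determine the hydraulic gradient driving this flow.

Cross-sectional area A = 634 × 35.9 = 22761 m².
From Q = K·A·i, i = Q / (K·A) = 9140 / (685.0 × 22761) = 0.0005862.

0.000586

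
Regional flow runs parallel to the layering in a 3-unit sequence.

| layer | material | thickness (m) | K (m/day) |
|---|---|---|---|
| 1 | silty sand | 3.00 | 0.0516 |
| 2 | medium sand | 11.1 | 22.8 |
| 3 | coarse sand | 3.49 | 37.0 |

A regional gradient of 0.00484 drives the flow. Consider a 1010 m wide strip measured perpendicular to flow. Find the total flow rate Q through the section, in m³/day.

1870

Flow is parallel to layering, so each bed carries its own Darcy discharge and the transmissivities add.
Σ(K_i·b_i) = 0.0516×3.00 + 22.8×11.1 + 37.0×3.49 = 382.4 m²/day.
Hydraulic gradient i = 0.00484.
Q = Σ(K_i·b_i) · W · i = 382.4 × 1010 × 0.004840 = 1869 m³/day.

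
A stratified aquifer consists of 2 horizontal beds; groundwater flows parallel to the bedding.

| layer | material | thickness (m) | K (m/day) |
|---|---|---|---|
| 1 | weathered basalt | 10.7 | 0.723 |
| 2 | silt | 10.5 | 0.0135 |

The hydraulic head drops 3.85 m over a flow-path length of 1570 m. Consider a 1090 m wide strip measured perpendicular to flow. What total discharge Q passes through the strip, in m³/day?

21.1

Flow is parallel to layering, so each bed carries its own Darcy discharge and the transmissivities add.
Σ(K_i·b_i) = 0.723×10.7 + 0.0135×10.5 = 7.878 m²/day.
Hydraulic gradient i = Δh / L = 3.85 / 1570 = 0.002452.
Q = Σ(K_i·b_i) · W · i = 7.878 × 1090 × 0.002452 = 21.06 m³/day.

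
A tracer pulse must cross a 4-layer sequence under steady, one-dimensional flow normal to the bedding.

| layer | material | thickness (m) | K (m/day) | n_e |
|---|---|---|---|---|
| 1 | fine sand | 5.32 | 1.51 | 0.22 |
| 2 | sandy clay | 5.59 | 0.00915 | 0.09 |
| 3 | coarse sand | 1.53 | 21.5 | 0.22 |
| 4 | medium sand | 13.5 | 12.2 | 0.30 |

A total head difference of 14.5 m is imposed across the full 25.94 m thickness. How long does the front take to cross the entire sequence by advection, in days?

257

With flow normal to the layers, continuity requires the same specific discharge q through every layer.
Σ(b_i/K_i) = 5.32/1.51 + 5.59/0.00915 + 1.53/21.5 + 13.5/12.2 = 615.6 d.
q = Δh / Σ(b_i/K_i) = 14.5 / 615.6 = 0.02355 m/day.
In each layer the seepage velocity is v_i = q/n_i, so the layer transit time is t_i = b_i·n_i / q:
  layer 1 (fine sand): t_1 = 5.32 × 0.22 / 0.02355 = 49.69 d
  layer 2 (sandy clay): t_2 = 5.59 × 0.09 / 0.02355 = 21.36 d
  layer 3 (coarse sand): t_3 = 1.53 × 0.22 / 0.02355 = 14.29 d
  layer 4 (medium sand): t_4 = 13.5 × 0.30 / 0.02355 = 172.0 d
Total t = Σ t_i = 257.3 days.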